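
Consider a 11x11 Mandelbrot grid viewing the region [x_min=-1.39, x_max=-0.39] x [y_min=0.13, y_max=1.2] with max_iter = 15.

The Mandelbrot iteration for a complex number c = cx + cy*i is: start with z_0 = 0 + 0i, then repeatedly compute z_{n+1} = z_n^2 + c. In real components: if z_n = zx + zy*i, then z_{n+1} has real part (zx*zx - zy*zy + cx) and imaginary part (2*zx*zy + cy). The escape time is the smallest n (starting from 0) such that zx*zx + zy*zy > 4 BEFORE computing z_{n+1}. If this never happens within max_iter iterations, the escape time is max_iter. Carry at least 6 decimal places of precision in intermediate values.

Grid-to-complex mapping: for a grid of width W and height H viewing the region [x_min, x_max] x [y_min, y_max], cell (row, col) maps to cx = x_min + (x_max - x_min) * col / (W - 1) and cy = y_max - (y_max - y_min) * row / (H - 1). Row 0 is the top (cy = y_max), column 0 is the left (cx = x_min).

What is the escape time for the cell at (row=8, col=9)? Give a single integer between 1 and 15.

Answer: 15

Derivation:
z_0 = 0 + 0i, c = -0.4900 + 0.3440i
Iter 1: z = -0.4900 + 0.3440i, |z|^2 = 0.3584
Iter 2: z = -0.3682 + 0.0069i, |z|^2 = 0.1356
Iter 3: z = -0.3544 + 0.3389i, |z|^2 = 0.2405
Iter 4: z = -0.4792 + 0.1037i, |z|^2 = 0.2404
Iter 5: z = -0.2711 + 0.2446i, |z|^2 = 0.1333
Iter 6: z = -0.4763 + 0.2114i, |z|^2 = 0.2716
Iter 7: z = -0.3078 + 0.1426i, |z|^2 = 0.1151
Iter 8: z = -0.4156 + 0.2562i, |z|^2 = 0.2384
Iter 9: z = -0.3829 + 0.1310i, |z|^2 = 0.1638
Iter 10: z = -0.3605 + 0.2436i, |z|^2 = 0.1894
Iter 11: z = -0.4194 + 0.1683i, |z|^2 = 0.2042
Iter 12: z = -0.3425 + 0.2028i, |z|^2 = 0.1584
Iter 13: z = -0.4139 + 0.2051i, |z|^2 = 0.2133
Iter 14: z = -0.3608 + 0.1743i, |z|^2 = 0.1605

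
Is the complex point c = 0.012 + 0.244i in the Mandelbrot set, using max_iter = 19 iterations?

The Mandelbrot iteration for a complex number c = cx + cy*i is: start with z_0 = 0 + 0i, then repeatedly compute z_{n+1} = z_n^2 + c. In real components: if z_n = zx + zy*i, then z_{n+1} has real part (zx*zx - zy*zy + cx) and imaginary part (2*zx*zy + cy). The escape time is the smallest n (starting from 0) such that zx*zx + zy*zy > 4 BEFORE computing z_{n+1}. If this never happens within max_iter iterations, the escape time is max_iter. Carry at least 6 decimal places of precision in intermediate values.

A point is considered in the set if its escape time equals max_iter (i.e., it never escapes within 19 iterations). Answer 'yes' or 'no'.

Answer: yes

Derivation:
z_0 = 0 + 0i, c = 0.0120 + 0.2440i
Iter 1: z = 0.0120 + 0.2440i, |z|^2 = 0.0597
Iter 2: z = -0.0474 + 0.2499i, |z|^2 = 0.0647
Iter 3: z = -0.0482 + 0.2203i, |z|^2 = 0.0509
Iter 4: z = -0.0342 + 0.2228i, |z|^2 = 0.0508
Iter 5: z = -0.0365 + 0.2288i, |z|^2 = 0.0537
Iter 6: z = -0.0390 + 0.2273i, |z|^2 = 0.0532
Iter 7: z = -0.0382 + 0.2263i, |z|^2 = 0.0527
Iter 8: z = -0.0377 + 0.2267i, |z|^2 = 0.0528
Iter 9: z = -0.0380 + 0.2269i, |z|^2 = 0.0529
Iter 10: z = -0.0380 + 0.2268i, |z|^2 = 0.0529
Iter 11: z = -0.0380 + 0.2268i, |z|^2 = 0.0529
Iter 12: z = -0.0380 + 0.2268i, |z|^2 = 0.0529
Iter 13: z = -0.0380 + 0.2268i, |z|^2 = 0.0529
Iter 14: z = -0.0380 + 0.2268i, |z|^2 = 0.0529
Iter 15: z = -0.0380 + 0.2268i, |z|^2 = 0.0529
Iter 16: z = -0.0380 + 0.2268i, |z|^2 = 0.0529
Iter 17: z = -0.0380 + 0.2268i, |z|^2 = 0.0529
Iter 18: z = -0.0380 + 0.2268i, |z|^2 = 0.0529
Did not escape in 19 iterations → in set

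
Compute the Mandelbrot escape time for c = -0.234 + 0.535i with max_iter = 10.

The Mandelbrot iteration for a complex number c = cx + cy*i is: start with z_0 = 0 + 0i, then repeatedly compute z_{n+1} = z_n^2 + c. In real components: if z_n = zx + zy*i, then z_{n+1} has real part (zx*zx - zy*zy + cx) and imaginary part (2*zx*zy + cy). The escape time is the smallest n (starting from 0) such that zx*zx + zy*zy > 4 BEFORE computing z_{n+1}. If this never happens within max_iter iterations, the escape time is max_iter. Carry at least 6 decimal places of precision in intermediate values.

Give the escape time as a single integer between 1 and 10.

Answer: 10

Derivation:
z_0 = 0 + 0i, c = -0.2340 + 0.5350i
Iter 1: z = -0.2340 + 0.5350i, |z|^2 = 0.3410
Iter 2: z = -0.4655 + 0.2846i, |z|^2 = 0.2977
Iter 3: z = -0.0983 + 0.2700i, |z|^2 = 0.0826
Iter 4: z = -0.2972 + 0.4819i, |z|^2 = 0.3206
Iter 5: z = -0.3779 + 0.2485i, |z|^2 = 0.2045
Iter 6: z = -0.1530 + 0.3472i, |z|^2 = 0.1439
Iter 7: z = -0.3311 + 0.4288i, |z|^2 = 0.2935
Iter 8: z = -0.3082 + 0.2510i, |z|^2 = 0.1580
Iter 9: z = -0.2020 + 0.3803i, |z|^2 = 0.1854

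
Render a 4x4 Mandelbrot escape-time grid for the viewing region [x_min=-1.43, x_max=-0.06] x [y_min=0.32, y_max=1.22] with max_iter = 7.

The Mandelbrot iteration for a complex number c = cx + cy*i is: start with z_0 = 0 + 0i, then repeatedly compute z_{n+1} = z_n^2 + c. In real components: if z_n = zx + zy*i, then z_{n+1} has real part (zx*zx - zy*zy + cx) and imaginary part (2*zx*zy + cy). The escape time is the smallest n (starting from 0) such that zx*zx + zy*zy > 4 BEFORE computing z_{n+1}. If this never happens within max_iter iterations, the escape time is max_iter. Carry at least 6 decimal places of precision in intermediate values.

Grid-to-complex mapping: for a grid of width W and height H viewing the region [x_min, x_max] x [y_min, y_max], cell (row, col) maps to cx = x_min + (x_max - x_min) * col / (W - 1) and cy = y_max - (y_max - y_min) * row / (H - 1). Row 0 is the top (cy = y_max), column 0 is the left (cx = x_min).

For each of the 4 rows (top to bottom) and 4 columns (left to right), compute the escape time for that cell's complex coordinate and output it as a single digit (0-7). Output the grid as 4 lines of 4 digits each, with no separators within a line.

Answer: 2333
3347
3477
5777

Derivation:
(row=0, col=0): c = -1.4300 + 1.2200i → escape time 2
(row=0, col=1): c = -0.9733 + 1.2200i → escape time 3
(row=0, col=2): c = -0.5167 + 1.2200i → escape time 3
(row=0, col=3): c = -0.0600 + 1.2200i → escape time 3
(row=1, col=0): c = -1.4300 + 0.9200i → escape time 3
(row=1, col=1): c = -0.9733 + 0.9200i → escape time 3
(row=1, col=2): c = -0.5167 + 0.9200i → escape time 4
(row=1, col=3): c = -0.0600 + 0.9200i → escape time 7
(row=2, col=0): c = -1.4300 + 0.6200i → escape time 3
(row=2, col=1): c = -0.9733 + 0.6200i → escape time 4
(row=2, col=2): c = -0.5167 + 0.6200i → escape time 7
(row=2, col=3): c = -0.0600 + 0.6200i → escape time 7
(row=3, col=0): c = -1.4300 + 0.3200i → escape time 5
(row=3, col=1): c = -0.9733 + 0.3200i → escape time 7
(row=3, col=2): c = -0.5167 + 0.3200i → escape time 7
(row=3, col=3): c = -0.0600 + 0.3200i → escape time 7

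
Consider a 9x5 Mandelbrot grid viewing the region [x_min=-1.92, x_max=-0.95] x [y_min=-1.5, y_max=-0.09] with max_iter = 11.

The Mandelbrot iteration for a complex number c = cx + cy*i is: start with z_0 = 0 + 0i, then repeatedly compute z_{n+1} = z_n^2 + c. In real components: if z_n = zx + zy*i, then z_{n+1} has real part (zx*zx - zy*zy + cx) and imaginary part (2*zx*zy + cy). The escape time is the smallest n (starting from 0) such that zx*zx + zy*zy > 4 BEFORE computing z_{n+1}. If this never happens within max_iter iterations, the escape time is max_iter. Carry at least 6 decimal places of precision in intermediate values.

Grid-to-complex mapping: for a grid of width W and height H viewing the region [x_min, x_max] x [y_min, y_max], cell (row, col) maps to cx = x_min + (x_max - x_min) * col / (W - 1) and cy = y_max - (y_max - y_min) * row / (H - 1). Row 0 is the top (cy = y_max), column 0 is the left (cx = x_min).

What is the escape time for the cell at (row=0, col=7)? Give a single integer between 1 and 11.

z_0 = 0 + 0i, c = -1.0713 + -0.0900i
Iter 1: z = -1.0713 + -0.0900i, |z|^2 = 1.1557
Iter 2: z = 0.0682 + 0.1028i, |z|^2 = 0.0152
Iter 3: z = -1.0772 + -0.0760i, |z|^2 = 1.1661
Iter 4: z = 0.0833 + 0.0737i, |z|^2 = 0.0124
Iter 5: z = -1.0697 + -0.0777i, |z|^2 = 1.1504
Iter 6: z = 0.0671 + 0.0763i, |z|^2 = 0.0103
Iter 7: z = -1.0726 + -0.0798i, |z|^2 = 1.1568
Iter 8: z = 0.0728 + 0.0811i, |z|^2 = 0.0119
Iter 9: z = -1.0725 + -0.0782i, |z|^2 = 1.1564
Iter 10: z = 0.0730 + 0.0777i, |z|^2 = 0.0114

Answer: 11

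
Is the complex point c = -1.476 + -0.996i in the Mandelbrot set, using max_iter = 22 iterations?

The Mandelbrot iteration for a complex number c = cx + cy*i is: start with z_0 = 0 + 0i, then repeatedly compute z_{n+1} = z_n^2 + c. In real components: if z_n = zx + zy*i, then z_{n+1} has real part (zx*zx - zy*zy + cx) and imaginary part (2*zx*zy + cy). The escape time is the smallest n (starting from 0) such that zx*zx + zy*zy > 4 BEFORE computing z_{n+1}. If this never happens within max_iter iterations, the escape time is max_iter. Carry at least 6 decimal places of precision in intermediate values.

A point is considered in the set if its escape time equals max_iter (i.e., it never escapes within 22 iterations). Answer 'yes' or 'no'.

z_0 = 0 + 0i, c = -1.4760 + -0.9960i
Iter 1: z = -1.4760 + -0.9960i, |z|^2 = 3.1706
Iter 2: z = -0.2894 + 1.9442i, |z|^2 = 3.8637
Iter 3: z = -5.1721 + -2.1215i, |z|^2 = 31.2513
Escaped at iteration 3

Answer: no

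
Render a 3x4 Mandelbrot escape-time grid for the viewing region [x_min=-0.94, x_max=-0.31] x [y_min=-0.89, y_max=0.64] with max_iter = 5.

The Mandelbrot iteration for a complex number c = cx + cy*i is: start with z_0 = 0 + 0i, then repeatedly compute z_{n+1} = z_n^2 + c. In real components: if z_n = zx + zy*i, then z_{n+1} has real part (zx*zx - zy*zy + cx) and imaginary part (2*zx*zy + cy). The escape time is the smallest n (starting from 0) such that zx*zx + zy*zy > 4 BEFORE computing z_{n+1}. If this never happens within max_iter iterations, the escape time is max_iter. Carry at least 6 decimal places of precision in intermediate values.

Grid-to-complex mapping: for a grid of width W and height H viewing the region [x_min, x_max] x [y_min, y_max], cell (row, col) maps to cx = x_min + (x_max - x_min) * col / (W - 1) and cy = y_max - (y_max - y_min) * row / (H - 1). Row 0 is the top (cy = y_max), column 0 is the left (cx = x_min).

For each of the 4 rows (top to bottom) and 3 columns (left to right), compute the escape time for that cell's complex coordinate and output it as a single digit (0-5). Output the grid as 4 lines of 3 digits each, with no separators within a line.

Answer: 455
555
555
345

Derivation:
(row=0, col=0): c = -0.9400 + 0.6400i → escape time 4
(row=0, col=1): c = -0.6250 + 0.6400i → escape time 5
(row=0, col=2): c = -0.3100 + 0.6400i → escape time 5
(row=1, col=0): c = -0.9400 + 0.1300i → escape time 5
(row=1, col=1): c = -0.6250 + 0.1300i → escape time 5
(row=1, col=2): c = -0.3100 + 0.1300i → escape time 5
(row=2, col=0): c = -0.9400 + -0.3800i → escape time 5
(row=2, col=1): c = -0.6250 + -0.3800i → escape time 5
(row=2, col=2): c = -0.3100 + -0.3800i → escape time 5
(row=3, col=0): c = -0.9400 + -0.8900i → escape time 3
(row=3, col=1): c = -0.6250 + -0.8900i → escape time 4
(row=3, col=2): c = -0.3100 + -0.8900i → escape time 5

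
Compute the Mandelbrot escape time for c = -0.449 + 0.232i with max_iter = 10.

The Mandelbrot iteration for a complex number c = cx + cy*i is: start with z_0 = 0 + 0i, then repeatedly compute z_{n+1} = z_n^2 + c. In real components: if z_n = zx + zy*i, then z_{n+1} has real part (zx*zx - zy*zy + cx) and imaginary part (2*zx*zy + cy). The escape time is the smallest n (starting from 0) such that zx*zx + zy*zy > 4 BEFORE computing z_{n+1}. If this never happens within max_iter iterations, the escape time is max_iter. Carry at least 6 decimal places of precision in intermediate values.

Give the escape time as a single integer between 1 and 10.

z_0 = 0 + 0i, c = -0.4490 + 0.2320i
Iter 1: z = -0.4490 + 0.2320i, |z|^2 = 0.2554
Iter 2: z = -0.3012 + 0.0237i, |z|^2 = 0.0913
Iter 3: z = -0.3588 + 0.2177i, |z|^2 = 0.1762
Iter 4: z = -0.3677 + 0.0757i, |z|^2 = 0.1409
Iter 5: z = -0.3196 + 0.1763i, |z|^2 = 0.1332
Iter 6: z = -0.3780 + 0.1193i, |z|^2 = 0.1571
Iter 7: z = -0.3204 + 0.1418i, |z|^2 = 0.1228
Iter 8: z = -0.3665 + 0.1411i, |z|^2 = 0.1542
Iter 9: z = -0.3346 + 0.1286i, |z|^2 = 0.1285

Answer: 10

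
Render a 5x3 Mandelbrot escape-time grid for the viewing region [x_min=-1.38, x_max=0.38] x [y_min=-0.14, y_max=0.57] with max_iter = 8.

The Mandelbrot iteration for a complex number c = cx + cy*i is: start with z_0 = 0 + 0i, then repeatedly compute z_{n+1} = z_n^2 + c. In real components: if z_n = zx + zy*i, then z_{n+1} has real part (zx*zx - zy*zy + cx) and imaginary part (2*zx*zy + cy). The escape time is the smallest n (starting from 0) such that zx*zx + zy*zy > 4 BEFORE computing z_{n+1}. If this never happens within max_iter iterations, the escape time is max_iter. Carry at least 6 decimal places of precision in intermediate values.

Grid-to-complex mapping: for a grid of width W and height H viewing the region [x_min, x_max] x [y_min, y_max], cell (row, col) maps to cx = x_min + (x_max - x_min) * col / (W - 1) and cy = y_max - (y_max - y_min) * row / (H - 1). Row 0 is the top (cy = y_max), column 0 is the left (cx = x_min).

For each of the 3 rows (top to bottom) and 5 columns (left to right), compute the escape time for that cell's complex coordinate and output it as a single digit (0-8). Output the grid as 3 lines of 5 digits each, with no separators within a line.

(row=0, col=0): c = -1.3800 + 0.5700i → escape time 3
(row=0, col=1): c = -0.9400 + 0.5700i → escape time 5
(row=0, col=2): c = -0.5000 + 0.5700i → escape time 8
(row=0, col=3): c = -0.0600 + 0.5700i → escape time 8
(row=0, col=4): c = 0.3800 + 0.5700i → escape time 8
(row=1, col=0): c = -1.3800 + 0.2150i → escape time 7
(row=1, col=1): c = -0.9400 + 0.2150i → escape time 8
(row=1, col=2): c = -0.5000 + 0.2150i → escape time 8
(row=1, col=3): c = -0.0600 + 0.2150i → escape time 8
(row=1, col=4): c = 0.3800 + 0.2150i → escape time 8
(row=2, col=0): c = -1.3800 + -0.1400i → escape time 8
(row=2, col=1): c = -0.9400 + -0.1400i → escape time 8
(row=2, col=2): c = -0.5000 + -0.1400i → escape time 8
(row=2, col=3): c = -0.0600 + -0.1400i → escape time 8
(row=2, col=4): c = 0.3800 + -0.1400i → escape time 8

Answer: 35888
78888
88888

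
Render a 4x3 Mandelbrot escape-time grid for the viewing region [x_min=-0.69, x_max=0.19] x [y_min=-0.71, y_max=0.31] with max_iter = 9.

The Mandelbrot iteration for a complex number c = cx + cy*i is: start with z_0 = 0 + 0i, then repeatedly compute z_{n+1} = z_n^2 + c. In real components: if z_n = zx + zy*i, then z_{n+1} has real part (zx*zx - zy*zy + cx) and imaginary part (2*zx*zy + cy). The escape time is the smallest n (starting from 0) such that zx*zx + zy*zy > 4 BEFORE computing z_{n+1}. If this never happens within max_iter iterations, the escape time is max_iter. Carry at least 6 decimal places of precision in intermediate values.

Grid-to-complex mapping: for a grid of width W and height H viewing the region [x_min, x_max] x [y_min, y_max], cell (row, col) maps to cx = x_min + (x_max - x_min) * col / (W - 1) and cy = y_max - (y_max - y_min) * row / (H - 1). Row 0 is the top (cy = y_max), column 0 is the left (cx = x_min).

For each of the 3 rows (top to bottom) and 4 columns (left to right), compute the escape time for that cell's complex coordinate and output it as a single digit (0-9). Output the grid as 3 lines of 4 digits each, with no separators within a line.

(row=0, col=0): c = -0.6900 + 0.3100i → escape time 9
(row=0, col=1): c = -0.3967 + 0.3100i → escape time 9
(row=0, col=2): c = -0.1033 + 0.3100i → escape time 9
(row=0, col=3): c = 0.1900 + 0.3100i → escape time 9
(row=1, col=0): c = -0.6900 + -0.2000i → escape time 9
(row=1, col=1): c = -0.3967 + -0.2000i → escape time 9
(row=1, col=2): c = -0.1033 + -0.2000i → escape time 9
(row=1, col=3): c = 0.1900 + -0.2000i → escape time 9
(row=2, col=0): c = -0.6900 + -0.7100i → escape time 5
(row=2, col=1): c = -0.3967 + -0.7100i → escape time 8
(row=2, col=2): c = -0.1033 + -0.7100i → escape time 9
(row=2, col=3): c = 0.1900 + -0.7100i → escape time 6

Answer: 9999
9999
5896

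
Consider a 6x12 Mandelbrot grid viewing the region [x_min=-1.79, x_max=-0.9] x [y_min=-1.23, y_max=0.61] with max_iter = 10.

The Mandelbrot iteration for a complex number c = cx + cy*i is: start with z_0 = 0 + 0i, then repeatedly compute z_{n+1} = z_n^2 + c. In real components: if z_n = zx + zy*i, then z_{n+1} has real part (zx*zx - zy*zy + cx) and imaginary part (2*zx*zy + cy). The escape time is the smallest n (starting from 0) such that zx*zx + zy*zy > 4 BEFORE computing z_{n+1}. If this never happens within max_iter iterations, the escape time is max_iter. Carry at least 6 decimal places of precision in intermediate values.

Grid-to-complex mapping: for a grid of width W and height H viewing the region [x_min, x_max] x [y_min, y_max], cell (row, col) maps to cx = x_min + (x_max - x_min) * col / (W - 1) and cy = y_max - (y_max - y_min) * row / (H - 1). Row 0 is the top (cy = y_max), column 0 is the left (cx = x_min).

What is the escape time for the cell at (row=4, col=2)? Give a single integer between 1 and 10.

z_0 = 0 + 0i, c = -1.4340 + -0.0591i
Iter 1: z = -1.4340 + -0.0591i, |z|^2 = 2.0598
Iter 2: z = 0.6189 + 0.1104i, |z|^2 = 0.3952
Iter 3: z = -1.0632 + 0.0775i, |z|^2 = 1.1364
Iter 4: z = -0.3096 + -0.2240i, |z|^2 = 0.1460
Iter 5: z = -1.3883 + 0.0796i, |z|^2 = 1.9337
Iter 6: z = 0.4870 + -0.2801i, |z|^2 = 0.3156
Iter 7: z = -1.2753 + -0.3319i, |z|^2 = 1.7365
Iter 8: z = 0.0822 + 0.7874i, |z|^2 = 0.6268
Iter 9: z = -2.0473 + 0.0704i, |z|^2 = 4.1964
Escaped at iteration 9

Answer: 9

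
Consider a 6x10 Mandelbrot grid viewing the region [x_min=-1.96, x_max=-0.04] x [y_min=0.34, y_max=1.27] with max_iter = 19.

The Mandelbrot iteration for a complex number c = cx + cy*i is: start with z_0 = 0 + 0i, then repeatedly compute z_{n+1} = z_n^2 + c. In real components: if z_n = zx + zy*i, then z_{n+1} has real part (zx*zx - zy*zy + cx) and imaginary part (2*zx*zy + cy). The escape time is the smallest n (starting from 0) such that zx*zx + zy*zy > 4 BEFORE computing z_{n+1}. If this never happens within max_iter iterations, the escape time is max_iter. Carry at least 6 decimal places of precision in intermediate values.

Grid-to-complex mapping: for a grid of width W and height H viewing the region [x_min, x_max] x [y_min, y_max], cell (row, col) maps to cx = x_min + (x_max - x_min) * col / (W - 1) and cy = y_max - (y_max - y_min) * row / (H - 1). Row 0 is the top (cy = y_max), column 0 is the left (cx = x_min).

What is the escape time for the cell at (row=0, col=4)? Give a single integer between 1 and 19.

Answer: 3

Derivation:
z_0 = 0 + 0i, c = -0.4240 + 1.2700i
Iter 1: z = -0.4240 + 1.2700i, |z|^2 = 1.7927
Iter 2: z = -1.8571 + 0.1930i, |z|^2 = 3.4862
Iter 3: z = 2.9876 + 0.5530i, |z|^2 = 9.2318
Escaped at iteration 3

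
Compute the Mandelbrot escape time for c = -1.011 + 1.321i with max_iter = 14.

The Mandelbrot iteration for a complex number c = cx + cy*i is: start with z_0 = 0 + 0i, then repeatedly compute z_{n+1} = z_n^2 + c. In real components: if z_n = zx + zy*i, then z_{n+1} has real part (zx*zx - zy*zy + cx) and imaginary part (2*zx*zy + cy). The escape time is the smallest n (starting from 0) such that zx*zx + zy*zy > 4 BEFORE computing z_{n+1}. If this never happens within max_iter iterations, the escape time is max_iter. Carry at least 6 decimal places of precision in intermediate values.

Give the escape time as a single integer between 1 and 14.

Answer: 2

Derivation:
z_0 = 0 + 0i, c = -1.0110 + 1.3210i
Iter 1: z = -1.0110 + 1.3210i, |z|^2 = 2.7672
Iter 2: z = -1.7339 + -1.3501i, |z|^2 = 4.8291
Escaped at iteration 2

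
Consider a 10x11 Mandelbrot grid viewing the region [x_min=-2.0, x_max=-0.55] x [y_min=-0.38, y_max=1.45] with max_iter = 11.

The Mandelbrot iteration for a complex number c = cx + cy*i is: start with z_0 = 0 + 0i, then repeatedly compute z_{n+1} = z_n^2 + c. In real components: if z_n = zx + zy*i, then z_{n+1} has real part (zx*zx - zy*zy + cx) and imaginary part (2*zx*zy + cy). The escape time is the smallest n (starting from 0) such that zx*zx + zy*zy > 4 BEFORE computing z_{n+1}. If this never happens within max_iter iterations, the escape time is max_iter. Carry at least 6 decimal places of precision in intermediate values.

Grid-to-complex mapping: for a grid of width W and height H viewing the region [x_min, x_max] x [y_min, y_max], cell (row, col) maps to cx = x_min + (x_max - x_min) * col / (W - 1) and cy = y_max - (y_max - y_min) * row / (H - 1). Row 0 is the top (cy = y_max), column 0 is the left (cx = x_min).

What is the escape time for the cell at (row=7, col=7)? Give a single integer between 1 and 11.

Answer: 11

Derivation:
z_0 = 0 + 0i, c = -0.8722 + 0.1690i
Iter 1: z = -0.8722 + 0.1690i, |z|^2 = 0.7893
Iter 2: z = -0.1400 + -0.1258i, |z|^2 = 0.0354
Iter 3: z = -0.8684 + 0.2042i, |z|^2 = 0.7959
Iter 4: z = -0.1597 + -0.1857i, |z|^2 = 0.0600
Iter 5: z = -0.8812 + 0.2283i, |z|^2 = 0.8287
Iter 6: z = -0.1478 + -0.2334i, |z|^2 = 0.0763
Iter 7: z = -0.9048 + 0.2380i, |z|^2 = 0.8754
Iter 8: z = -0.1101 + -0.2617i, |z|^2 = 0.0806
Iter 9: z = -0.9286 + 0.2266i, |z|^2 = 0.9137
Iter 10: z = -0.0613 + -0.2519i, |z|^2 = 0.0672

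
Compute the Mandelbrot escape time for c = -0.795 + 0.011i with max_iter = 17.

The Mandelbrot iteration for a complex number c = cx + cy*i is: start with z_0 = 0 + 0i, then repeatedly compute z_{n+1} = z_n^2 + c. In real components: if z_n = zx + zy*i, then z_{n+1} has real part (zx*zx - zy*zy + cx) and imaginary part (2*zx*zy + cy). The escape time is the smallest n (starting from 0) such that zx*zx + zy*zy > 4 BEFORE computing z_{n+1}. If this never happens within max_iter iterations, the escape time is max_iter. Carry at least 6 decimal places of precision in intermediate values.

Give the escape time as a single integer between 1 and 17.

z_0 = 0 + 0i, c = -0.7950 + 0.0110i
Iter 1: z = -0.7950 + 0.0110i, |z|^2 = 0.6321
Iter 2: z = -0.1631 + -0.0065i, |z|^2 = 0.0266
Iter 3: z = -0.7684 + 0.0131i, |z|^2 = 0.5907
Iter 4: z = -0.2047 + -0.0092i, |z|^2 = 0.0420
Iter 5: z = -0.7532 + 0.0147i, |z|^2 = 0.5675
Iter 6: z = -0.2279 + -0.0112i, |z|^2 = 0.0521
Iter 7: z = -0.7432 + 0.0161i, |z|^2 = 0.5526
Iter 8: z = -0.2429 + -0.0130i, |z|^2 = 0.0592
Iter 9: z = -0.7361 + 0.0173i, |z|^2 = 0.5422
Iter 10: z = -0.2534 + -0.0145i, |z|^2 = 0.0644
Iter 11: z = -0.7310 + 0.0183i, |z|^2 = 0.5347
Iter 12: z = -0.2610 + -0.0158i, |z|^2 = 0.0684
Iter 13: z = -0.7271 + 0.0192i, |z|^2 = 0.5291
Iter 14: z = -0.2666 + -0.0170i, |z|^2 = 0.0714
Iter 15: z = -0.7242 + 0.0201i, |z|^2 = 0.5249
Iter 16: z = -0.2709 + -0.0181i, |z|^2 = 0.0737

Answer: 17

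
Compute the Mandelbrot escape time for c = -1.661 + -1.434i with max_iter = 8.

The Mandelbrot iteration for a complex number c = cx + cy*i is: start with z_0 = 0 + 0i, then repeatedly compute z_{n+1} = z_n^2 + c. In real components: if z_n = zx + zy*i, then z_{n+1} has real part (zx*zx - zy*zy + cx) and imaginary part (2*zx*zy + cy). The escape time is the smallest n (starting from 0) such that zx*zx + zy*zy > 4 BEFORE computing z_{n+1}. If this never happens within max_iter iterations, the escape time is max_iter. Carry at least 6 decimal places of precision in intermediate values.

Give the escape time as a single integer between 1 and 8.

Answer: 1

Derivation:
z_0 = 0 + 0i, c = -1.6610 + -1.4340i
Iter 1: z = -1.6610 + -1.4340i, |z|^2 = 4.8153
Escaped at iteration 1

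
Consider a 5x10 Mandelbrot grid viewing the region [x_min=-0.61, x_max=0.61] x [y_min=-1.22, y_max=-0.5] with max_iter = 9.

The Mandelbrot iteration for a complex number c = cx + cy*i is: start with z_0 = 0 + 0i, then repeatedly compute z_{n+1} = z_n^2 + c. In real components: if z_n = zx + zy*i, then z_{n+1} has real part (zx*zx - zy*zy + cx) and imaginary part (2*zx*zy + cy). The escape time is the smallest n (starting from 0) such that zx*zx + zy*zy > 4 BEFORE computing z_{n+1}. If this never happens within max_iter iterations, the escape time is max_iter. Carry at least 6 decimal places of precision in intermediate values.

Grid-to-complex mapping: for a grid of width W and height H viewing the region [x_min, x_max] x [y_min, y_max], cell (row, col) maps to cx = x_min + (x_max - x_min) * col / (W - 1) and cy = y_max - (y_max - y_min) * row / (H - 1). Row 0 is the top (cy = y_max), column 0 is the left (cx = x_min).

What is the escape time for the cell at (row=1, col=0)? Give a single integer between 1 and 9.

Answer: 9

Derivation:
z_0 = 0 + 0i, c = -0.6100 + -0.5800i
Iter 1: z = -0.6100 + -0.5800i, |z|^2 = 0.7085
Iter 2: z = -0.5743 + 0.1276i, |z|^2 = 0.3461
Iter 3: z = -0.2965 + -0.7266i, |z|^2 = 0.6158
Iter 4: z = -1.0500 + -0.1492i, |z|^2 = 1.1248
Iter 5: z = 0.4702 + -0.2667i, |z|^2 = 0.2922
Iter 6: z = -0.4600 + -0.8308i, |z|^2 = 0.9018
Iter 7: z = -1.0886 + 0.1843i, |z|^2 = 1.2191
Iter 8: z = 0.5412 + -0.9813i, |z|^2 = 1.2558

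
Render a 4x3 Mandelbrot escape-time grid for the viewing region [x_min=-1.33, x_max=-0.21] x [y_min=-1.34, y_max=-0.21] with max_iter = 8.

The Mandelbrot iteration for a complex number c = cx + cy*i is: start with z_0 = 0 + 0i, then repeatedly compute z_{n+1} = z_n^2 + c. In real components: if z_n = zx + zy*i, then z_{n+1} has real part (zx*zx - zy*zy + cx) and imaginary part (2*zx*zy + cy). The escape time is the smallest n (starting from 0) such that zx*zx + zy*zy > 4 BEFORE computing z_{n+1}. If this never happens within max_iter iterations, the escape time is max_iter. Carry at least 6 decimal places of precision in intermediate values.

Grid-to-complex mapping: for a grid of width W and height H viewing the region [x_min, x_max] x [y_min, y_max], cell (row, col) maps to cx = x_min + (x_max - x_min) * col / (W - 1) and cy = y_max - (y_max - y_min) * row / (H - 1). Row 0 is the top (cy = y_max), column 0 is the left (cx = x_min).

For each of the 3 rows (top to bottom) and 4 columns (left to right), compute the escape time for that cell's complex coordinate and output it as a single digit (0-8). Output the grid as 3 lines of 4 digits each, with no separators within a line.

Answer: 7888
3458
2222

Derivation:
(row=0, col=0): c = -1.3300 + -0.2100i → escape time 7
(row=0, col=1): c = -0.9567 + -0.2100i → escape time 8
(row=0, col=2): c = -0.5833 + -0.2100i → escape time 8
(row=0, col=3): c = -0.2100 + -0.2100i → escape time 8
(row=1, col=0): c = -1.3300 + -0.7750i → escape time 3
(row=1, col=1): c = -0.9567 + -0.7750i → escape time 4
(row=1, col=2): c = -0.5833 + -0.7750i → escape time 5
(row=1, col=3): c = -0.2100 + -0.7750i → escape time 8
(row=2, col=0): c = -1.3300 + -1.3400i → escape time 2
(row=2, col=1): c = -0.9567 + -1.3400i → escape time 2
(row=2, col=2): c = -0.5833 + -1.3400i → escape time 2
(row=2, col=3): c = -0.2100 + -1.3400i → escape time 2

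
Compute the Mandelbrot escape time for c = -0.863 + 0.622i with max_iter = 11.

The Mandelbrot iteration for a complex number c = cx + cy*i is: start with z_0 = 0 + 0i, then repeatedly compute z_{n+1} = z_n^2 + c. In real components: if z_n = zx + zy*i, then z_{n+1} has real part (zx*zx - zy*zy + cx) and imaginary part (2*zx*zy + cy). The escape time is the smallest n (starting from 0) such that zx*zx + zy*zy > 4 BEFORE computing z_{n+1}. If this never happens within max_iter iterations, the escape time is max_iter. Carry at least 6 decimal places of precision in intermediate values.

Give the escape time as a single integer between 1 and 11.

z_0 = 0 + 0i, c = -0.8630 + 0.6220i
Iter 1: z = -0.8630 + 0.6220i, |z|^2 = 1.1317
Iter 2: z = -0.5051 + -0.4516i, |z|^2 = 0.4591
Iter 3: z = -0.8118 + 1.0782i, |z|^2 = 1.8215
Iter 4: z = -1.3665 + -1.1285i, |z|^2 = 3.1409
Iter 5: z = -0.2691 + 3.7062i, |z|^2 = 13.8086
Escaped at iteration 5

Answer: 5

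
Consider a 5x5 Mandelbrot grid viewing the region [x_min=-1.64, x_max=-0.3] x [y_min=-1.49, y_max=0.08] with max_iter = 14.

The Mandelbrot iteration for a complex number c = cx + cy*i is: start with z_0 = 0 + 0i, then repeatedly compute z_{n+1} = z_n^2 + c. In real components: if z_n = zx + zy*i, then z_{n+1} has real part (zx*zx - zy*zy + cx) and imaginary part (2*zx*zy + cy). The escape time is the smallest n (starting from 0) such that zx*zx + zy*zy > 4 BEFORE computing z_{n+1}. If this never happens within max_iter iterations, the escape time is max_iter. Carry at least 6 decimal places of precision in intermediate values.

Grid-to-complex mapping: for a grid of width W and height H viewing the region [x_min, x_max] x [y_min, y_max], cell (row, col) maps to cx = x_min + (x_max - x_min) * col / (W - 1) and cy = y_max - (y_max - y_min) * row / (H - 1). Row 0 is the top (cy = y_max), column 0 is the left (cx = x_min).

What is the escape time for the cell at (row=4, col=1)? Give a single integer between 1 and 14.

Answer: 2

Derivation:
z_0 = 0 + 0i, c = -1.3050 + -1.4900i
Iter 1: z = -1.3050 + -1.4900i, |z|^2 = 3.9231
Iter 2: z = -1.8221 + 2.3989i, |z|^2 = 9.0747
Escaped at iteration 2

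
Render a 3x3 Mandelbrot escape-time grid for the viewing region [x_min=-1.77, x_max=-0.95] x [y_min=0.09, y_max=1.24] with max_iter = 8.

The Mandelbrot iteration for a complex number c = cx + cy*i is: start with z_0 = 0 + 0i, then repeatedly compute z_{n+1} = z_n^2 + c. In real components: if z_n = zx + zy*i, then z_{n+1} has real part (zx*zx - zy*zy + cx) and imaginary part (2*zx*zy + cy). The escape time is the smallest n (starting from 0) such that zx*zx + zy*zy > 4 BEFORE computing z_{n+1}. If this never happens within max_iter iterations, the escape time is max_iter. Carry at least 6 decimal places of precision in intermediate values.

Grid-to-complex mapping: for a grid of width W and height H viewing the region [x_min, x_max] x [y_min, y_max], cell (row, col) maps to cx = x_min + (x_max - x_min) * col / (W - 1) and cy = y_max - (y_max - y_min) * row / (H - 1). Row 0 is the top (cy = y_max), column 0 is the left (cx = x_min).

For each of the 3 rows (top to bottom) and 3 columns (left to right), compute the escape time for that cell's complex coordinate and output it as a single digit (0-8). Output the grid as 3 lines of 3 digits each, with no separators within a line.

(row=0, col=0): c = -1.7700 + 1.2400i → escape time 1
(row=0, col=1): c = -1.3600 + 1.2400i → escape time 2
(row=0, col=2): c = -0.9500 + 1.2400i → escape time 3
(row=1, col=0): c = -1.7700 + 0.6650i → escape time 3
(row=1, col=1): c = -1.3600 + 0.6650i → escape time 3
(row=1, col=2): c = -0.9500 + 0.6650i → escape time 4
(row=2, col=0): c = -1.7700 + 0.0900i → escape time 4
(row=2, col=1): c = -1.3600 + 0.0900i → escape time 8
(row=2, col=2): c = -0.9500 + 0.0900i → escape time 8

Answer: 123
334
488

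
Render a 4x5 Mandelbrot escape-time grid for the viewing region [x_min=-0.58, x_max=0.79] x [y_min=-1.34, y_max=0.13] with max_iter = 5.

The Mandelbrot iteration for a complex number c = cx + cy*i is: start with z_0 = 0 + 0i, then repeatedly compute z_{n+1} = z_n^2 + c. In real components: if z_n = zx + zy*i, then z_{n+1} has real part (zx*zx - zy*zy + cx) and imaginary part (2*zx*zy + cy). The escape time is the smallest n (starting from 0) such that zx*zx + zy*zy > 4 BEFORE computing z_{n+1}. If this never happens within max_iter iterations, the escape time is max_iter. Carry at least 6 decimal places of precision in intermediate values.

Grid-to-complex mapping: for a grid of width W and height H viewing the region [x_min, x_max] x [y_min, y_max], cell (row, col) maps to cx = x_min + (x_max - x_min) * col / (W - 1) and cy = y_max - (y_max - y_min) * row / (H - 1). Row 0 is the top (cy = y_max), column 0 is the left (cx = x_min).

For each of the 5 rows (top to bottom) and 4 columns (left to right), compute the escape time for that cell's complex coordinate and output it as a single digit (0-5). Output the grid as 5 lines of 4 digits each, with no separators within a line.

Answer: 5553
5553
5553
4532
2222

Derivation:
(row=0, col=0): c = -0.5800 + 0.1300i → escape time 5
(row=0, col=1): c = -0.1233 + 0.1300i → escape time 5
(row=0, col=2): c = 0.3333 + 0.1300i → escape time 5
(row=0, col=3): c = 0.7900 + 0.1300i → escape time 3
(row=1, col=0): c = -0.5800 + -0.2375i → escape time 5
(row=1, col=1): c = -0.1233 + -0.2375i → escape time 5
(row=1, col=2): c = 0.3333 + -0.2375i → escape time 5
(row=1, col=3): c = 0.7900 + -0.2375i → escape time 3
(row=2, col=0): c = -0.5800 + -0.6050i → escape time 5
(row=2, col=1): c = -0.1233 + -0.6050i → escape time 5
(row=2, col=2): c = 0.3333 + -0.6050i → escape time 5
(row=2, col=3): c = 0.7900 + -0.6050i → escape time 3
(row=3, col=0): c = -0.5800 + -0.9725i → escape time 4
(row=3, col=1): c = -0.1233 + -0.9725i → escape time 5
(row=3, col=2): c = 0.3333 + -0.9725i → escape time 3
(row=3, col=3): c = 0.7900 + -0.9725i → escape time 2
(row=4, col=0): c = -0.5800 + -1.3400i → escape time 2
(row=4, col=1): c = -0.1233 + -1.3400i → escape time 2
(row=4, col=2): c = 0.3333 + -1.3400i → escape time 2
(row=4, col=3): c = 0.7900 + -1.3400i → escape time 2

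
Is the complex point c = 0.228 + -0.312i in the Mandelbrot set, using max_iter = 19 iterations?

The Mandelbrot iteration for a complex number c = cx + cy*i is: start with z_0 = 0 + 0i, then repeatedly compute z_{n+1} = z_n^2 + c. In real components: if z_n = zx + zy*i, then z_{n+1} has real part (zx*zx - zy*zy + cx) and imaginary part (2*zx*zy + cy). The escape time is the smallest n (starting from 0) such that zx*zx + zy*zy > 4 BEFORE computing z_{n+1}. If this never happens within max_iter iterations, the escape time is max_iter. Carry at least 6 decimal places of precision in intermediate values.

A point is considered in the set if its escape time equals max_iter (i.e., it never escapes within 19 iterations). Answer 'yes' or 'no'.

z_0 = 0 + 0i, c = 0.2280 + -0.3120i
Iter 1: z = 0.2280 + -0.3120i, |z|^2 = 0.1493
Iter 2: z = 0.1826 + -0.4543i, |z|^2 = 0.2397
Iter 3: z = 0.0550 + -0.4779i, |z|^2 = 0.2314
Iter 4: z = 0.0026 + -0.3646i, |z|^2 = 0.1329
Iter 5: z = 0.0951 + -0.3139i, |z|^2 = 0.1076
Iter 6: z = 0.1385 + -0.3717i, |z|^2 = 0.1573
Iter 7: z = 0.1090 + -0.4150i, |z|^2 = 0.1841
Iter 8: z = 0.0677 + -0.4025i, |z|^2 = 0.1666
Iter 9: z = 0.0706 + -0.3665i, |z|^2 = 0.1393
Iter 10: z = 0.0987 + -0.3637i, |z|^2 = 0.1420
Iter 11: z = 0.1054 + -0.3838i, |z|^2 = 0.1584
Iter 12: z = 0.0918 + -0.3929i, |z|^2 = 0.1628
Iter 13: z = 0.0820 + -0.3842i, |z|^2 = 0.1543
Iter 14: z = 0.0872 + -0.3750i, |z|^2 = 0.1482
Iter 15: z = 0.0949 + -0.3774i, |z|^2 = 0.1514
Iter 16: z = 0.0946 + -0.3837i, |z|^2 = 0.1561
Iter 17: z = 0.0898 + -0.3846i, |z|^2 = 0.1560
Iter 18: z = 0.0881 + -0.3810i, |z|^2 = 0.1530
Did not escape in 19 iterations → in set

Answer: yes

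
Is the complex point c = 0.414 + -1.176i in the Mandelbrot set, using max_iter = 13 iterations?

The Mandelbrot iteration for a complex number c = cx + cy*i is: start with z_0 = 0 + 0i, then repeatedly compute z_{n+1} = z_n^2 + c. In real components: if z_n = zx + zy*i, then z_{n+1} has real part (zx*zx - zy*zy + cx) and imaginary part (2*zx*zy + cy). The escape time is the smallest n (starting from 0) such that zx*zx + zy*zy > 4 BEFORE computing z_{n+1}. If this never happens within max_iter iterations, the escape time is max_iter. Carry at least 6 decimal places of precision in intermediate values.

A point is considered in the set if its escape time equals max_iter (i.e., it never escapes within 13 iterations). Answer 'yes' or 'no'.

Answer: no

Derivation:
z_0 = 0 + 0i, c = 0.4140 + -1.1760i
Iter 1: z = 0.4140 + -1.1760i, |z|^2 = 1.5544
Iter 2: z = -0.7976 + -2.1497i, |z|^2 = 5.2575
Escaped at iteration 2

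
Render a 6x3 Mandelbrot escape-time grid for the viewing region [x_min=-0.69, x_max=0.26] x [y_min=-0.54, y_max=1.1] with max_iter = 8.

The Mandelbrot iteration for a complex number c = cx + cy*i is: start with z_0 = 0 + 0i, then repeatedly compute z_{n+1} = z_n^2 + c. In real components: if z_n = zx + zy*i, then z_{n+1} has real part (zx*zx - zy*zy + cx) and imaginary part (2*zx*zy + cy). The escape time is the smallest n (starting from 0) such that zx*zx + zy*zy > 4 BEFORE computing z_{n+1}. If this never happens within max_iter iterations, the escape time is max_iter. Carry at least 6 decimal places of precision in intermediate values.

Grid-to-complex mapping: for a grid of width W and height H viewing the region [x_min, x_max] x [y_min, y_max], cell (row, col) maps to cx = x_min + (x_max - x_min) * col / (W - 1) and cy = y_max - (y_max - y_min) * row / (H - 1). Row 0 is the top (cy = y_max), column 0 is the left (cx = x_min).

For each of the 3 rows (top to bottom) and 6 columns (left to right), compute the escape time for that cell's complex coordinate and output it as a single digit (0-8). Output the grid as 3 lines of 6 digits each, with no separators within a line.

Answer: 344543
888888
788888

Derivation:
(row=0, col=0): c = -0.6900 + 1.1000i → escape time 3
(row=0, col=1): c = -0.5000 + 1.1000i → escape time 4
(row=0, col=2): c = -0.3100 + 1.1000i → escape time 4
(row=0, col=3): c = -0.1200 + 1.1000i → escape time 5
(row=0, col=4): c = 0.0700 + 1.1000i → escape time 4
(row=0, col=5): c = 0.2600 + 1.1000i → escape time 3
(row=1, col=0): c = -0.6900 + 0.2800i → escape time 8
(row=1, col=1): c = -0.5000 + 0.2800i → escape time 8
(row=1, col=2): c = -0.3100 + 0.2800i → escape time 8
(row=1, col=3): c = -0.1200 + 0.2800i → escape time 8
(row=1, col=4): c = 0.0700 + 0.2800i → escape time 8
(row=1, col=5): c = 0.2600 + 0.2800i → escape time 8
(row=2, col=0): c = -0.6900 + -0.5400i → escape time 7
(row=2, col=1): c = -0.5000 + -0.5400i → escape time 8
(row=2, col=2): c = -0.3100 + -0.5400i → escape time 8
(row=2, col=3): c = -0.1200 + -0.5400i → escape time 8
(row=2, col=4): c = 0.0700 + -0.5400i → escape time 8
(row=2, col=5): c = 0.2600 + -0.5400i → escape time 8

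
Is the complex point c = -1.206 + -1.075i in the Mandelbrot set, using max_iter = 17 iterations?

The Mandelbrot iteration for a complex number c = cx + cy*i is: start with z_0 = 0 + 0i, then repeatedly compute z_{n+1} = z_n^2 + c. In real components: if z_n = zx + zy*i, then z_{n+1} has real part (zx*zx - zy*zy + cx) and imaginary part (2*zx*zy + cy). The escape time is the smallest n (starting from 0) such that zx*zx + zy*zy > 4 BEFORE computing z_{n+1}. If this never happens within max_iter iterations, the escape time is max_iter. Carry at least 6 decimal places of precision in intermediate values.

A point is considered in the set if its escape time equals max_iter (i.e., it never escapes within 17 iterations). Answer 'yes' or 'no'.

z_0 = 0 + 0i, c = -1.2060 + -1.0750i
Iter 1: z = -1.2060 + -1.0750i, |z|^2 = 2.6101
Iter 2: z = -0.9072 + 1.5179i, |z|^2 = 3.1270
Iter 3: z = -2.6870 + -3.8290i, |z|^2 = 21.8817
Escaped at iteration 3

Answer: no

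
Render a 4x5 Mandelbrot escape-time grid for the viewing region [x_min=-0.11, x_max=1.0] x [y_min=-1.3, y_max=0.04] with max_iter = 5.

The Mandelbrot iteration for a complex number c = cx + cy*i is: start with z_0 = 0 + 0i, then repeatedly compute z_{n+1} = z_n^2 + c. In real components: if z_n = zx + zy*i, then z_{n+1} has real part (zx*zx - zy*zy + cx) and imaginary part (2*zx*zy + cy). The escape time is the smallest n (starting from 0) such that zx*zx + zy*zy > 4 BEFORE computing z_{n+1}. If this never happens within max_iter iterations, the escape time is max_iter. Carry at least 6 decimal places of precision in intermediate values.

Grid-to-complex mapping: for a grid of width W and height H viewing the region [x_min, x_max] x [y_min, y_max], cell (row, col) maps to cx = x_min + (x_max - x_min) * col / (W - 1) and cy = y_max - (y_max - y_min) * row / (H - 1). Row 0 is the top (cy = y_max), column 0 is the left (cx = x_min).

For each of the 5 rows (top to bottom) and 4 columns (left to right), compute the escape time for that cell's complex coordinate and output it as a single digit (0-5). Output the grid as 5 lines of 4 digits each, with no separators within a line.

Answer: 5542
5542
5532
5422
2222

Derivation:
(row=0, col=0): c = -0.1100 + 0.0400i → escape time 5
(row=0, col=1): c = 0.2600 + 0.0400i → escape time 5
(row=0, col=2): c = 0.6300 + 0.0400i → escape time 4
(row=0, col=3): c = 1.0000 + 0.0400i → escape time 2
(row=1, col=0): c = -0.1100 + -0.2950i → escape time 5
(row=1, col=1): c = 0.2600 + -0.2950i → escape time 5
(row=1, col=2): c = 0.6300 + -0.2950i → escape time 4
(row=1, col=3): c = 1.0000 + -0.2950i → escape time 2
(row=2, col=0): c = -0.1100 + -0.6300i → escape time 5
(row=2, col=1): c = 0.2600 + -0.6300i → escape time 5
(row=2, col=2): c = 0.6300 + -0.6300i → escape time 3
(row=2, col=3): c = 1.0000 + -0.6300i → escape time 2
(row=3, col=0): c = -0.1100 + -0.9650i → escape time 5
(row=3, col=1): c = 0.2600 + -0.9650i → escape time 4
(row=3, col=2): c = 0.6300 + -0.9650i → escape time 2
(row=3, col=3): c = 1.0000 + -0.9650i → escape time 2
(row=4, col=0): c = -0.1100 + -1.3000i → escape time 2
(row=4, col=1): c = 0.2600 + -1.3000i → escape time 2
(row=4, col=2): c = 0.6300 + -1.3000i → escape time 2
(row=4, col=3): c = 1.0000 + -1.3000i → escape time 2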